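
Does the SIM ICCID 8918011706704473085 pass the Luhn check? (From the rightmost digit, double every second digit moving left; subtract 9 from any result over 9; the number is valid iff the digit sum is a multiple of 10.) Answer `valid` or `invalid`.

From the right, keep odd positions and double even positions (subtract 9 from any doubled value over 9):
  doubled (positions 2,4,...): 7 6 8 0 3 5 2 7 9 → sum 47
  kept (positions 1,3,...): 5 0 7 4 7 0 1 0 1 8 → sum 33
Total = 80.
80 mod 10 = 0, so the number is valid.

valid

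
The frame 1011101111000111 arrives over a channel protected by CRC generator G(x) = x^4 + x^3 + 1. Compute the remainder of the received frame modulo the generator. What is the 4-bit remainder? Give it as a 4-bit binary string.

1101

Modulo-2 division of 1011101111000111 by 11001:
  pos 0: 10111 XOR 11001 = 01110
  pos 1: 11100 XOR 11001 = 00101
  pos 3: 10111 XOR 11001 = 01110
  pos 4: 11101 XOR 11001 = 00100
  pos 6: 10010 XOR 11001 = 01011
  pos 7: 10110 XOR 11001 = 01111
  pos 8: 11110 XOR 11001 = 00111
  pos 10: 11111 XOR 11001 = 00110
Remainder = 1101 (nonzero — an error is detected).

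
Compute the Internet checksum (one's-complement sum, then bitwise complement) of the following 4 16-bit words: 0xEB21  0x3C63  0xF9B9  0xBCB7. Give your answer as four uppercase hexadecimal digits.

2209

One's-complement addition (fold any carry out of bit 15 back into bit 0):
  0xEB21 + 0x3C63 = 0x12784 → wrap carry → 0x2785
  0x2785 + 0xF9B9 = 0x1213E → wrap carry → 0x213F
  0x213F + 0xBCB7 = 0x0DDF6
One's-complement sum = 0xDDF6.
Checksum = ~0xDDF6 & 0xFFFF = 0x2209.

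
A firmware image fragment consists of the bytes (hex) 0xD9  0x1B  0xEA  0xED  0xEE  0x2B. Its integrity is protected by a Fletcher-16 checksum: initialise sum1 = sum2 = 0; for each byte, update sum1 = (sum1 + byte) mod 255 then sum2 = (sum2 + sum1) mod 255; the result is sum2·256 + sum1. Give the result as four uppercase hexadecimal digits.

Running sums (mod 255):
  after byte 0 (0xD9): sum1=217, sum2=217
  after byte 1 (0x1B): sum1=244, sum2=206
  after byte 2 (0xEA): sum1=223, sum2=174
  after byte 3 (0xED): sum1=205, sum2=124
  after byte 4 (0xEE): sum1=188, sum2=57
  after byte 5 (0x2B): sum1=231, sum2=33
Checksum = sum2·256 + sum1 = 33·256 + 231 = 8679 = 0x21E7.

21E7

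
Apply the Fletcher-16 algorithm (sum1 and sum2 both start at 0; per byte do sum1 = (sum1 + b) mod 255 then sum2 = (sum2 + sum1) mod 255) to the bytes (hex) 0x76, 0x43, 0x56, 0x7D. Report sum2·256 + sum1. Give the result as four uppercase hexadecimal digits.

CD8D

Running sums (mod 255):
  after byte 0 (0x76): sum1=118, sum2=118
  after byte 1 (0x43): sum1=185, sum2=48
  after byte 2 (0x56): sum1=16, sum2=64
  after byte 3 (0x7D): sum1=141, sum2=205
Checksum = sum2·256 + sum1 = 205·256 + 141 = 52621 = 0xCD8D.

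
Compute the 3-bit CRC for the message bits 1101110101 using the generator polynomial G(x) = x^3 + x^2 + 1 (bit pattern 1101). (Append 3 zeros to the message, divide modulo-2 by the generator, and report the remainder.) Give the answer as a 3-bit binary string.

Append 3 zeros: 1101110101000. Divide by 1101 (XOR where the leading bit is 1):
  pos 0: 1101 XOR 1101 = 0000
  pos 4: 1101 XOR 1101 = 0000
  pos 9: 1000 XOR 1101 = 0101
Remainder (last 3 bits) = 101. This is the CRC / FCS.

101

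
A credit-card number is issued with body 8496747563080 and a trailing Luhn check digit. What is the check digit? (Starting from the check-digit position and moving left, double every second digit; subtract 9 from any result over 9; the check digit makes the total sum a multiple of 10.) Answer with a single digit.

Partial digits right→left: 0 8 0 3 6 5 7 4 7 6 9 4 8
Double every second digit counting from the check-digit position (so the 1st, 3rd, 5th, ... of the partial from the right).
  doubled (with −9 where >9): 0 0 3 5 5 9 7 → sum 29
  kept as-is: 8 3 5 4 6 4 → sum 30
Total = 29 + 30 = 59.
Check digit = (10 − (59 mod 10)) mod 10 = 1.

1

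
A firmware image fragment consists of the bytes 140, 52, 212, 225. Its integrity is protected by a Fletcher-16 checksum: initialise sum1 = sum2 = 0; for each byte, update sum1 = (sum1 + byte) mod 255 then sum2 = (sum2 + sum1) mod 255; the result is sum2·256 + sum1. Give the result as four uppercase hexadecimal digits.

5A77

Running sums (mod 255):
  after byte 0 (140): sum1=140, sum2=140
  after byte 1 (52): sum1=192, sum2=77
  after byte 2 (212): sum1=149, sum2=226
  after byte 3 (225): sum1=119, sum2=90
Checksum = sum2·256 + sum1 = 90·256 + 119 = 23159 = 0x5A77.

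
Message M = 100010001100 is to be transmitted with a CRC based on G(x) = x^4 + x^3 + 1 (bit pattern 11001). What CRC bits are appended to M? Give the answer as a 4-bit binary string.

0100

Append 4 zeros: 1000100011000000. Divide by 11001 (XOR where the leading bit is 1):
  pos 0: 10001 XOR 11001 = 01000
  pos 1: 10000 XOR 11001 = 01001
  pos 2: 10010 XOR 11001 = 01011
  pos 3: 10110 XOR 11001 = 01111
  pos 4: 11111 XOR 11001 = 00110
  pos 6: 11010 XOR 11001 = 00011
  pos 9: 11000 XOR 11001 = 00001
Remainder (last 4 bits) = 0100. This is the CRC / FCS.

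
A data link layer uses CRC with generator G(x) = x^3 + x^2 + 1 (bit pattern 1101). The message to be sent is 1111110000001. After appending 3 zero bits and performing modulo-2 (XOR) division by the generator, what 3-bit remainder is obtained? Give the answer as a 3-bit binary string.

Append 3 zeros: 1111110000001000. Divide by 1101 (XOR where the leading bit is 1):
  pos 0: 1111 XOR 1101 = 0010
  pos 2: 1011 XOR 1101 = 0110
  pos 3: 1100 XOR 1101 = 0001
  pos 6: 1000 XOR 1101 = 0101
  pos 7: 1010 XOR 1101 = 0111
  pos 8: 1110 XOR 1101 = 0011
  pos 10: 1110 XOR 1101 = 0011
  pos 12: 1100 XOR 1101 = 0001
Remainder (last 3 bits) = 001. This is the CRC / FCS.

001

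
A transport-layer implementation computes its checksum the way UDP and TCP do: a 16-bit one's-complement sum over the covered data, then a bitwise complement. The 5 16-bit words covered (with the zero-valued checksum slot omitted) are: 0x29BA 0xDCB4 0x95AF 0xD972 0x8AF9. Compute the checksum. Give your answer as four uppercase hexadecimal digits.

FF74

One's-complement addition (fold any carry out of bit 15 back into bit 0):
  0x29BA + 0xDCB4 = 0x1066E → wrap carry → 0x066F
  0x066F + 0x95AF = 0x09C1E
  0x9C1E + 0xD972 = 0x17590 → wrap carry → 0x7591
  0x7591 + 0x8AF9 = 0x1008A → wrap carry → 0x008B
One's-complement sum = 0x008B.
Checksum = ~0x008B & 0xFFFF = 0xFF74.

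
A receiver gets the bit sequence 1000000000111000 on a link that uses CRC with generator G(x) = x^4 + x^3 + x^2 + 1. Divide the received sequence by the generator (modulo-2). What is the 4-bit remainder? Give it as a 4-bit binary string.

Modulo-2 division of 1000000000111000 by 11101:
  pos 0: 10000 XOR 11101 = 01101
  pos 1: 11010 XOR 11101 = 00111
  pos 3: 11100 XOR 11101 = 00001
  pos 7: 10011 XOR 11101 = 01110
  pos 8: 11101 XOR 11101 = 00000
Remainder = 0000 (zero — the frame passes the CRC check).

0000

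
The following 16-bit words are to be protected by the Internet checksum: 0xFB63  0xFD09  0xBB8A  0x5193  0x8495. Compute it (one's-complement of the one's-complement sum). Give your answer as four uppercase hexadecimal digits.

One's-complement addition (fold any carry out of bit 15 back into bit 0):
  0xFB63 + 0xFD09 = 0x1F86C → wrap carry → 0xF86D
  0xF86D + 0xBB8A = 0x1B3F7 → wrap carry → 0xB3F8
  0xB3F8 + 0x5193 = 0x1058B → wrap carry → 0x058C
  0x058C + 0x8495 = 0x08A21
One's-complement sum = 0x8A21.
Checksum = ~0x8A21 & 0xFFFF = 0x75DE.

75DE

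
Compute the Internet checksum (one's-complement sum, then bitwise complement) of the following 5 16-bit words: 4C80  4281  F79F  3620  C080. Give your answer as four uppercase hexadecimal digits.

82BD

One's-complement addition (fold any carry out of bit 15 back into bit 0):
  0x4C80 + 0x4281 = 0x08F01
  0x8F01 + 0xF79F = 0x186A0 → wrap carry → 0x86A1
  0x86A1 + 0x3620 = 0x0BCC1
  0xBCC1 + 0xC080 = 0x17D41 → wrap carry → 0x7D42
One's-complement sum = 0x7D42.
Checksum = ~0x7D42 & 0xFFFF = 0x82BD.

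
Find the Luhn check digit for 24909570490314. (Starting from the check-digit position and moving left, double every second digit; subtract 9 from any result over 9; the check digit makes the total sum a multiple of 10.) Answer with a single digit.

Partial digits right→left: 4 1 3 0 9 4 0 7 5 9 0 9 4 2
Double every second digit counting from the check-digit position (so the 1st, 3rd, 5th, ... of the partial from the right).
  doubled (with −9 where >9): 8 6 9 0 1 0 8 → sum 32
  kept as-is: 1 0 4 7 9 9 2 → sum 32
Total = 32 + 32 = 64.
Check digit = (10 − (64 mod 10)) mod 10 = 6.

6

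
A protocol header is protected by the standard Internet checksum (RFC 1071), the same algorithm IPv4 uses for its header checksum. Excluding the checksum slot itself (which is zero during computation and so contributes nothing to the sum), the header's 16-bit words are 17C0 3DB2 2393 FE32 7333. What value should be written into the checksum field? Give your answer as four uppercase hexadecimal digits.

1594

One's-complement addition (fold any carry out of bit 15 back into bit 0):
  0x17C0 + 0x3DB2 = 0x05572
  0x5572 + 0x2393 = 0x07905
  0x7905 + 0xFE32 = 0x17737 → wrap carry → 0x7738
  0x7738 + 0x7333 = 0x0EA6B
One's-complement sum = 0xEA6B.
Checksum = ~0xEA6B & 0xFFFF = 0x1594.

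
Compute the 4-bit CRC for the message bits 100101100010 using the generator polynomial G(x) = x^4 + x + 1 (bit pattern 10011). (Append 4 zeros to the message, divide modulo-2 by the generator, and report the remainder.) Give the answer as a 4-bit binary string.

Append 4 zeros: 1001011000100000. Divide by 10011 (XOR where the leading bit is 1):
  pos 0: 10010 XOR 10011 = 00001
  pos 4: 11100 XOR 10011 = 01111
  pos 5: 11110 XOR 10011 = 01101
  pos 6: 11011 XOR 10011 = 01000
  pos 7: 10000 XOR 10011 = 00011
  pos 10: 11000 XOR 10011 = 01011
  pos 11: 10110 XOR 10011 = 00101
Remainder (last 4 bits) = 0101. This is the CRC / FCS.

0101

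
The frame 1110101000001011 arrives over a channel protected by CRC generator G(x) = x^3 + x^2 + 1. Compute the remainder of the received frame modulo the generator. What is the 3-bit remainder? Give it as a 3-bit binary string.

000

Modulo-2 division of 1110101000001011 by 1101:
  pos 0: 1110 XOR 1101 = 0011
  pos 2: 1110 XOR 1101 = 0011
  pos 4: 1110 XOR 1101 = 0011
  pos 6: 1100 XOR 1101 = 0001
  pos 9: 1001 XOR 1101 = 0100
  pos 10: 1000 XOR 1101 = 0101
  pos 11: 1011 XOR 1101 = 0110
  pos 12: 1101 XOR 1101 = 0000
Remainder = 000 (zero — the frame passes the CRC check).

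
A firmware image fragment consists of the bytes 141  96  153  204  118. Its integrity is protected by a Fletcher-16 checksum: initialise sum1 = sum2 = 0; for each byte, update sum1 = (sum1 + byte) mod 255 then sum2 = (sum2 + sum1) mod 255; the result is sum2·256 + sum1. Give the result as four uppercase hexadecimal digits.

Running sums (mod 255):
  after byte 0 (141): sum1=141, sum2=141
  after byte 1 (96): sum1=237, sum2=123
  after byte 2 (153): sum1=135, sum2=3
  after byte 3 (204): sum1=84, sum2=87
  after byte 4 (118): sum1=202, sum2=34
Checksum = sum2·256 + sum1 = 34·256 + 202 = 8906 = 0x22CA.

22CA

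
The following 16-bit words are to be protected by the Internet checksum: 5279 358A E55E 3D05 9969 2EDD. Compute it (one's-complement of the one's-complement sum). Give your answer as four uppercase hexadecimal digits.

One's-complement addition (fold any carry out of bit 15 back into bit 0):
  0x5279 + 0x358A = 0x08803
  0x8803 + 0xE55E = 0x16D61 → wrap carry → 0x6D62
  0x6D62 + 0x3D05 = 0x0AA67
  0xAA67 + 0x9969 = 0x143D0 → wrap carry → 0x43D1
  0x43D1 + 0x2EDD = 0x072AE
One's-complement sum = 0x72AE.
Checksum = ~0x72AE & 0xFFFF = 0x8D51.

8D51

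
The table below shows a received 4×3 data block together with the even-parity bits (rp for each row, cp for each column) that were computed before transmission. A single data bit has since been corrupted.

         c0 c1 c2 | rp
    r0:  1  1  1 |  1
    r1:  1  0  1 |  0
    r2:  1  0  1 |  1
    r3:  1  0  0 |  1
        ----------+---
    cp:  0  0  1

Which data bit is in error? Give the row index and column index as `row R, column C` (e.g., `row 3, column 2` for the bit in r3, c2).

row 2, column 1

Recompute each row's even parity and compare to rp:
  r0: data parity 1, sent rp 1 → ok
  r1: data parity 0, sent rp 0 → ok
  r2: data parity 0, sent rp 1 → mismatch
  r3: data parity 1, sent rp 1 → ok
Recompute each column's even parity and compare to cp:
  c0: data parity 0, sent cp 0 → ok
  c1: data parity 1, sent cp 0 → mismatch
  c2: data parity 1, sent cp 1 → ok
Exactly one row (r2) and one column (c1) fail → the flipped bit is at their intersection.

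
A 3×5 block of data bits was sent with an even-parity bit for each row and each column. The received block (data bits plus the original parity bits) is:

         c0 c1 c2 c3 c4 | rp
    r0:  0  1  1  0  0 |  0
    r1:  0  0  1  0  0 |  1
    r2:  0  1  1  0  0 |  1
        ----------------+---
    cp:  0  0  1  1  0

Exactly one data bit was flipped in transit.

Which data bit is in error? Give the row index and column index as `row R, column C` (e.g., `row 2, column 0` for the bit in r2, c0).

row 2, column 3

Recompute each row's even parity and compare to rp:
  r0: data parity 0, sent rp 0 → ok
  r1: data parity 1, sent rp 1 → ok
  r2: data parity 0, sent rp 1 → mismatch
Recompute each column's even parity and compare to cp:
  c0: data parity 0, sent cp 0 → ok
  c1: data parity 0, sent cp 0 → ok
  c2: data parity 1, sent cp 1 → ok
  c3: data parity 0, sent cp 1 → mismatch
  c4: data parity 0, sent cp 0 → ok
Exactly one row (r2) and one column (c3) fail → the flipped bit is at their intersection.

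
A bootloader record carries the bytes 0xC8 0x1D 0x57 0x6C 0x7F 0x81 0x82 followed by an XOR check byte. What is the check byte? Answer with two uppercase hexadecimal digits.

XOR the bytes together:
  start with 0xC8
  0xC8 ⊕ 0x1D = 0xD5
  0xD5 ⊕ 0x57 = 0x82
  0x82 ⊕ 0x6C = 0xEE
  0xEE ⊕ 0x7F = 0x91
  0x91 ⊕ 0x81 = 0x10
  0x10 ⊕ 0x82 = 0x92

92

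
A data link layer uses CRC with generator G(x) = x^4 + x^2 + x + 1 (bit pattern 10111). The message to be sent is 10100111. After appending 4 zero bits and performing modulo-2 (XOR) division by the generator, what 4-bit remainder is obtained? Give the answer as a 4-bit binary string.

0001

Append 4 zeros: 101001110000. Divide by 10111 (XOR where the leading bit is 1):
  pos 0: 10100 XOR 10111 = 00011
  pos 3: 11111 XOR 10111 = 01000
  pos 4: 10000 XOR 10111 = 00111
  pos 6: 11100 XOR 10111 = 01011
  pos 7: 10110 XOR 10111 = 00001
Remainder (last 4 bits) = 0001. This is the CRC / FCS.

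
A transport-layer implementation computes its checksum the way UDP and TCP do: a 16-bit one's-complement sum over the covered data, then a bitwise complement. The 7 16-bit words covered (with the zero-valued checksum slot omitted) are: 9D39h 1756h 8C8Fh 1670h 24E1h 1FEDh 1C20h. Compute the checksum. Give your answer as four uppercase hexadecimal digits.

4782

One's-complement addition (fold any carry out of bit 15 back into bit 0):
  0x9D39 + 0x1756 = 0x0B48F
  0xB48F + 0x8C8F = 0x1411E → wrap carry → 0x411F
  0x411F + 0x1670 = 0x0578F
  0x578F + 0x24E1 = 0x07C70
  0x7C70 + 0x1FED = 0x09C5D
  0x9C5D + 0x1C20 = 0x0B87D
One's-complement sum = 0xB87D.
Checksum = ~0xB87D & 0xFFFF = 0x4782.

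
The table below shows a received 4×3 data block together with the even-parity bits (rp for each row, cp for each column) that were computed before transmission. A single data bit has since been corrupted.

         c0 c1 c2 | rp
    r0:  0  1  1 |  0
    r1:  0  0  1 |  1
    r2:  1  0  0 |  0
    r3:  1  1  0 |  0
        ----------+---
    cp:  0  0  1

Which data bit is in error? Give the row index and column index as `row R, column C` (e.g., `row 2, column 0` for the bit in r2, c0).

row 2, column 2

Recompute each row's even parity and compare to rp:
  r0: data parity 0, sent rp 0 → ok
  r1: data parity 1, sent rp 1 → ok
  r2: data parity 1, sent rp 0 → mismatch
  r3: data parity 0, sent rp 0 → ok
Recompute each column's even parity and compare to cp:
  c0: data parity 0, sent cp 0 → ok
  c1: data parity 0, sent cp 0 → ok
  c2: data parity 0, sent cp 1 → mismatch
Exactly one row (r2) and one column (c2) fail → the flipped bit is at their intersection.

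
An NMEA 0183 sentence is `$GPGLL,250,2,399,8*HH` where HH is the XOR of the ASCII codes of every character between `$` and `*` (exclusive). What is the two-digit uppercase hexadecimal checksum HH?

5E

XOR the ASCII codes of the payload characters:
  'G' = 0x47 → acc = 0x47
  'P' = 0x50 → acc = 0x17
  'G' = 0x47 → acc = 0x50
  'L' = 0x4C → acc = 0x1C
  'L' = 0x4C → acc = 0x50
  ',' = 0x2C → acc = 0x7C
  '2' = 0x32 → acc = 0x4E
  '5' = 0x35 → acc = 0x7B
  '0' = 0x30 → acc = 0x4B
  ',' = 0x2C → acc = 0x67
  '2' = 0x32 → acc = 0x55
  ',' = 0x2C → acc = 0x79
  '3' = 0x33 → acc = 0x4A
  '9' = 0x39 → acc = 0x73
  '9' = 0x39 → acc = 0x4A
  ',' = 0x2C → acc = 0x66
  '8' = 0x38 → acc = 0x5E
Checksum = 0x5E.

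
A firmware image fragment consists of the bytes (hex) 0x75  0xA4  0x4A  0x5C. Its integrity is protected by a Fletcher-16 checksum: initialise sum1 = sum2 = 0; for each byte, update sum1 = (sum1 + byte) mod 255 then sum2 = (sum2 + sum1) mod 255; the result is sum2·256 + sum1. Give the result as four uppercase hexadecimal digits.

B4C0

Running sums (mod 255):
  after byte 0 (0x75): sum1=117, sum2=117
  after byte 1 (0xA4): sum1=26, sum2=143
  after byte 2 (0x4A): sum1=100, sum2=243
  after byte 3 (0x5C): sum1=192, sum2=180
Checksum = sum2·256 + sum1 = 180·256 + 192 = 46272 = 0xB4C0.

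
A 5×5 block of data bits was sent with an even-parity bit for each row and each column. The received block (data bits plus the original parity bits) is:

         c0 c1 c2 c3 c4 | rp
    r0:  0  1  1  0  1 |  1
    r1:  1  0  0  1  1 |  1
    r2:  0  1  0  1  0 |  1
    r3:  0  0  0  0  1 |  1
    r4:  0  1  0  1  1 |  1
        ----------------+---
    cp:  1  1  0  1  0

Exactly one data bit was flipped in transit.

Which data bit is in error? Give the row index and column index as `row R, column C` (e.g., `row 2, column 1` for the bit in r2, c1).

row 2, column 2

Recompute each row's even parity and compare to rp:
  r0: data parity 1, sent rp 1 → ok
  r1: data parity 1, sent rp 1 → ok
  r2: data parity 0, sent rp 1 → mismatch
  r3: data parity 1, sent rp 1 → ok
  r4: data parity 1, sent rp 1 → ok
Recompute each column's even parity and compare to cp:
  c0: data parity 1, sent cp 1 → ok
  c1: data parity 1, sent cp 1 → ok
  c2: data parity 1, sent cp 0 → mismatch
  c3: data parity 1, sent cp 1 → ok
  c4: data parity 0, sent cp 0 → ok
Exactly one row (r2) and one column (c2) fail → the flipped bit is at their intersection.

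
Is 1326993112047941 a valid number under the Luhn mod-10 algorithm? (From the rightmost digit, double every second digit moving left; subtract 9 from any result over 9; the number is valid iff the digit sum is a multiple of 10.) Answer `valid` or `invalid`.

invalid

From the right, keep odd positions and double even positions (subtract 9 from any doubled value over 9):
  doubled (positions 2,4,...): 8 5 0 2 6 9 4 2 → sum 36
  kept (positions 1,3,...): 1 9 4 2 1 9 6 3 → sum 35
Total = 71.
71 mod 10 = 1, so the number is invalid.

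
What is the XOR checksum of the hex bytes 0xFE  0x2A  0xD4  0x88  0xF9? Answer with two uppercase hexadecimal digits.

XOR the bytes together:
  start with 0xFE
  0xFE ⊕ 0x2A = 0xD4
  0xD4 ⊕ 0xD4 = 0x00
  0x00 ⊕ 0x88 = 0x88
  0x88 ⊕ 0xF9 = 0x71

71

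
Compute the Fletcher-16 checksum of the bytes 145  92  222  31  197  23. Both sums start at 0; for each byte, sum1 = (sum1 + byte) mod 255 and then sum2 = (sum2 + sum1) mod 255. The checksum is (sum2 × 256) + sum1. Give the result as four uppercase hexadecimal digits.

Running sums (mod 255):
  after byte 0 (145): sum1=145, sum2=145
  after byte 1 (92): sum1=237, sum2=127
  after byte 2 (222): sum1=204, sum2=76
  after byte 3 (31): sum1=235, sum2=56
  after byte 4 (197): sum1=177, sum2=233
  after byte 5 (23): sum1=200, sum2=178
Checksum = sum2·256 + sum1 = 178·256 + 200 = 45768 = 0xB2C8.

B2C8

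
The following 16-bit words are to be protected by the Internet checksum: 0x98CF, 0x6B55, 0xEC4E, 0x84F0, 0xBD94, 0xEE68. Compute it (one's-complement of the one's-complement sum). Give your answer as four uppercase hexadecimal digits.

One's-complement addition (fold any carry out of bit 15 back into bit 0):
  0x98CF + 0x6B55 = 0x10424 → wrap carry → 0x0425
  0x0425 + 0xEC4E = 0x0F073
  0xF073 + 0x84F0 = 0x17563 → wrap carry → 0x7564
  0x7564 + 0xBD94 = 0x132F8 → wrap carry → 0x32F9
  0x32F9 + 0xEE68 = 0x12161 → wrap carry → 0x2162
One's-complement sum = 0x2162.
Checksum = ~0x2162 & 0xFFFF = 0xDE9D.

DE9D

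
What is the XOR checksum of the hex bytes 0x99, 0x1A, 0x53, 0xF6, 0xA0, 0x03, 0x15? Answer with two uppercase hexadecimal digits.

90

XOR the bytes together:
  start with 0x99
  0x99 ⊕ 0x1A = 0x83
  0x83 ⊕ 0x53 = 0xD0
  0xD0 ⊕ 0xF6 = 0x26
  0x26 ⊕ 0xA0 = 0x86
  0x86 ⊕ 0x03 = 0x85
  0x85 ⊕ 0x15 = 0x90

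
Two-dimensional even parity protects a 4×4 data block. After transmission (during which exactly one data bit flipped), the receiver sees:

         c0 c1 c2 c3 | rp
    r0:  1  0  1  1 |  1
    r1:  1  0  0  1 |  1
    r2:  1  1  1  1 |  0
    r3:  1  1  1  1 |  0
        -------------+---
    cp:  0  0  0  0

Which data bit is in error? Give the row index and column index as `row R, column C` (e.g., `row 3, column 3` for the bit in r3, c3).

row 1, column 2

Recompute each row's even parity and compare to rp:
  r0: data parity 1, sent rp 1 → ok
  r1: data parity 0, sent rp 1 → mismatch
  r2: data parity 0, sent rp 0 → ok
  r3: data parity 0, sent rp 0 → ok
Recompute each column's even parity and compare to cp:
  c0: data parity 0, sent cp 0 → ok
  c1: data parity 0, sent cp 0 → ok
  c2: data parity 1, sent cp 0 → mismatch
  c3: data parity 0, sent cp 0 → ok
Exactly one row (r1) and one column (c2) fail → the flipped bit is at their intersection.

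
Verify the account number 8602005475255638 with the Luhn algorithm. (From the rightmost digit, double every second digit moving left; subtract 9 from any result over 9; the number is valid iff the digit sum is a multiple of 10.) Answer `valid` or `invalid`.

From the right, keep odd positions and double even positions (subtract 9 from any doubled value over 9):
  doubled (positions 2,4,...): 6 1 4 5 1 0 0 7 → sum 24
  kept (positions 1,3,...): 8 6 5 5 4 0 2 6 → sum 36
Total = 60.
60 mod 10 = 0, so the number is valid.

valid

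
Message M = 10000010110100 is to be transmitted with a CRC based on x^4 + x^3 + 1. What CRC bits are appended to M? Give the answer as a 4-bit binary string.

Append 4 zeros: 100000101101000000. Divide by 11001 (XOR where the leading bit is 1):
  pos 0: 10000 XOR 11001 = 01001
  pos 1: 10010 XOR 11001 = 01011
  pos 2: 10111 XOR 11001 = 01110
  pos 3: 11100 XOR 11001 = 00101
  pos 5: 10111 XOR 11001 = 01110
  pos 6: 11100 XOR 11001 = 00101
  pos 8: 10110 XOR 11001 = 01111
  pos 9: 11110 XOR 11001 = 00111
  pos 11: 11100 XOR 11001 = 00101
  pos 13: 10100 XOR 11001 = 01101
Remainder (last 4 bits) = 1101. This is the CRC / FCS.

1101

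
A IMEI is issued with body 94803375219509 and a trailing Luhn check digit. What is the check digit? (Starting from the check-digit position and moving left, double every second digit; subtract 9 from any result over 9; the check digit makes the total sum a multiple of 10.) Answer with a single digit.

5

Partial digits right→left: 9 0 5 9 1 2 5 7 3 3 0 8 4 9
Double every second digit counting from the check-digit position (so the 1st, 3rd, 5th, ... of the partial from the right).
  doubled (with −9 where >9): 9 1 2 1 6 0 8 → sum 27
  kept as-is: 0 9 2 7 3 8 9 → sum 38
Total = 27 + 38 = 65.
Check digit = (10 − (65 mod 10)) mod 10 = 5.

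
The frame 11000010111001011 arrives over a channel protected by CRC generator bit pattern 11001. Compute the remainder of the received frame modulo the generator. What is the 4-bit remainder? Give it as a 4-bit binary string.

0100

Modulo-2 division of 11000010111001011 by 11001:
  pos 0: 11000 XOR 11001 = 00001
  pos 4: 10101 XOR 11001 = 01100
  pos 5: 11001 XOR 11001 = 00000
  pos 10: 10010 XOR 11001 = 01011
  pos 11: 10111 XOR 11001 = 01110
  pos 12: 11101 XOR 11001 = 00100
Remainder = 0100 (nonzero — an error is detected).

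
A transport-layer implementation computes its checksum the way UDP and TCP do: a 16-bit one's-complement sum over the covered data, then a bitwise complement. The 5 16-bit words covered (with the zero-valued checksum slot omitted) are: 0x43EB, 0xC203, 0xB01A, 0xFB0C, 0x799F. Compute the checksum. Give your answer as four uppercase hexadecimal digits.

One's-complement addition (fold any carry out of bit 15 back into bit 0):
  0x43EB + 0xC203 = 0x105EE → wrap carry → 0x05EF
  0x05EF + 0xB01A = 0x0B609
  0xB609 + 0xFB0C = 0x1B115 → wrap carry → 0xB116
  0xB116 + 0x799F = 0x12AB5 → wrap carry → 0x2AB6
One's-complement sum = 0x2AB6.
Checksum = ~0x2AB6 & 0xFFFF = 0xD549.

D549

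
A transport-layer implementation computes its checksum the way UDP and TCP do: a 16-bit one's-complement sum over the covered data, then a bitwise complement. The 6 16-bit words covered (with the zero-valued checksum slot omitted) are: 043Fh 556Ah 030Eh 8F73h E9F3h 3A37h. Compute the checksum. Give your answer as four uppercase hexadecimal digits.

EFA9

One's-complement addition (fold any carry out of bit 15 back into bit 0):
  0x043F + 0x556A = 0x059A9
  0x59A9 + 0x030E = 0x05CB7
  0x5CB7 + 0x8F73 = 0x0EC2A
  0xEC2A + 0xE9F3 = 0x1D61D → wrap carry → 0xD61E
  0xD61E + 0x3A37 = 0x11055 → wrap carry → 0x1056
One's-complement sum = 0x1056.
Checksum = ~0x1056 & 0xFFFF = 0xEFA9.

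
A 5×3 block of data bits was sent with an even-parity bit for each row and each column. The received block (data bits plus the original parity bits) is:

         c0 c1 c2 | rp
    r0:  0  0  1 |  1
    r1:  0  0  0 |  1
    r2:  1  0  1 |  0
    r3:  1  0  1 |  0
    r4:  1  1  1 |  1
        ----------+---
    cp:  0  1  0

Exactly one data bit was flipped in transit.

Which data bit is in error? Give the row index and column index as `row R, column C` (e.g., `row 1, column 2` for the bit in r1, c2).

Recompute each row's even parity and compare to rp:
  r0: data parity 1, sent rp 1 → ok
  r1: data parity 0, sent rp 1 → mismatch
  r2: data parity 0, sent rp 0 → ok
  r3: data parity 0, sent rp 0 → ok
  r4: data parity 1, sent rp 1 → ok
Recompute each column's even parity and compare to cp:
  c0: data parity 1, sent cp 0 → mismatch
  c1: data parity 1, sent cp 1 → ok
  c2: data parity 0, sent cp 0 → ok
Exactly one row (r1) and one column (c0) fail → the flipped bit is at their intersection.

row 1, column 0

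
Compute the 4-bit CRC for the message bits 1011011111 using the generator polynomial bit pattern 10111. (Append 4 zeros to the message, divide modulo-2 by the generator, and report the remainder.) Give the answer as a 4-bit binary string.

Append 4 zeros: 10110111110000. Divide by 10111 (XOR where the leading bit is 1):
  pos 0: 10110 XOR 10111 = 00001
  pos 4: 11111 XOR 10111 = 01000
  pos 5: 10001 XOR 10111 = 00110
  pos 7: 11000 XOR 10111 = 01111
  pos 8: 11110 XOR 10111 = 01001
  pos 9: 10010 XOR 10111 = 00101
Remainder (last 4 bits) = 0101. This is the CRC / FCS.

0101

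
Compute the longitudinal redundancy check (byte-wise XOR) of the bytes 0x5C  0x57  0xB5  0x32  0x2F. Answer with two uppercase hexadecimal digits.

A3

XOR the bytes together:
  start with 0x5C
  0x5C ⊕ 0x57 = 0x0B
  0x0B ⊕ 0xB5 = 0xBE
  0xBE ⊕ 0x32 = 0x8C
  0x8C ⊕ 0x2F = 0xA3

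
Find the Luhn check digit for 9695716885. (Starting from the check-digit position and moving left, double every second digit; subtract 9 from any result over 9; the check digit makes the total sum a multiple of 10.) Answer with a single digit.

7

Partial digits right→left: 5 8 8 6 1 7 5 9 6 9
Double every second digit counting from the check-digit position (so the 1st, 3rd, 5th, ... of the partial from the right).
  doubled (with −9 where >9): 1 7 2 1 3 → sum 14
  kept as-is: 8 6 7 9 9 → sum 39
Total = 14 + 39 = 53.
Check digit = (10 − (53 mod 10)) mod 10 = 7.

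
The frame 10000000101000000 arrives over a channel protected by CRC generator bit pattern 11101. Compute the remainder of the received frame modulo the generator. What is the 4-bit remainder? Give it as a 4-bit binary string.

Modulo-2 division of 10000000101000000 by 11101:
  pos 0: 10000 XOR 11101 = 01101
  pos 1: 11010 XOR 11101 = 00111
  pos 3: 11100 XOR 11101 = 00001
  pos 7: 11010 XOR 11101 = 00111
  pos 9: 11100 XOR 11101 = 00001
Remainder = 1000 (nonzero — an error is detected).

1000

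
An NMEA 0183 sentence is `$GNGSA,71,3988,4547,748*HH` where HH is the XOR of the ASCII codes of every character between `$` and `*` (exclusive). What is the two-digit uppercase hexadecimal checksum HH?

69

XOR the ASCII codes of the payload characters:
  'G' = 0x47 → acc = 0x47
  'N' = 0x4E → acc = 0x09
  'G' = 0x47 → acc = 0x4E
  'S' = 0x53 → acc = 0x1D
  'A' = 0x41 → acc = 0x5C
  ',' = 0x2C → acc = 0x70
  '7' = 0x37 → acc = 0x47
  '1' = 0x31 → acc = 0x76
  ',' = 0x2C → acc = 0x5A
  '3' = 0x33 → acc = 0x69
  '9' = 0x39 → acc = 0x50
  '8' = 0x38 → acc = 0x68
  '8' = 0x38 → acc = 0x50
  ',' = 0x2C → acc = 0x7C
  '4' = 0x34 → acc = 0x48
  '5' = 0x35 → acc = 0x7D
  '4' = 0x34 → acc = 0x49
  '7' = 0x37 → acc = 0x7E
  ',' = 0x2C → acc = 0x52
  '7' = 0x37 → acc = 0x65
  '4' = 0x34 → acc = 0x51
  '8' = 0x38 → acc = 0x69
Checksum = 0x69.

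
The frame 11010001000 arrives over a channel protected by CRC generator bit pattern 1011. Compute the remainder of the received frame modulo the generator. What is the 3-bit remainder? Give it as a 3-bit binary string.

Modulo-2 division of 11010001000 by 1011:
  pos 0: 1101 XOR 1011 = 0110
  pos 1: 1100 XOR 1011 = 0111
  pos 2: 1110 XOR 1011 = 0101
  pos 3: 1010 XOR 1011 = 0001
  pos 6: 1100 XOR 1011 = 0111
  pos 7: 1110 XOR 1011 = 0101
Remainder = 101 (nonzero — an error is detected).

101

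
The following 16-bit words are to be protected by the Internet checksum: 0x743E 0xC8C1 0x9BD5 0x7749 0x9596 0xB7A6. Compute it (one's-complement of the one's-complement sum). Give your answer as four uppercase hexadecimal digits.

One's-complement addition (fold any carry out of bit 15 back into bit 0):
  0x743E + 0xC8C1 = 0x13CFF → wrap carry → 0x3D00
  0x3D00 + 0x9BD5 = 0x0D8D5
  0xD8D5 + 0x7749 = 0x1501E → wrap carry → 0x501F
  0x501F + 0x9596 = 0x0E5B5
  0xE5B5 + 0xB7A6 = 0x19D5B → wrap carry → 0x9D5C
One's-complement sum = 0x9D5C.
Checksum = ~0x9D5C & 0xFFFF = 0x62A3.

62A3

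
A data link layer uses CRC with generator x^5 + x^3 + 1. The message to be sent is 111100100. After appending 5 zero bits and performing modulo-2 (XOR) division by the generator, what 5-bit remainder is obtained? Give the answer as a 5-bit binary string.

11010

Append 5 zeros: 11110010000000. Divide by 101001 (XOR where the leading bit is 1):
  pos 0: 111100 XOR 101001 = 010101
  pos 1: 101011 XOR 101001 = 000010
  pos 5: 100000 XOR 101001 = 001001
  pos 7: 100100 XOR 101001 = 001101
Remainder (last 5 bits) = 11010. This is the CRC / FCS.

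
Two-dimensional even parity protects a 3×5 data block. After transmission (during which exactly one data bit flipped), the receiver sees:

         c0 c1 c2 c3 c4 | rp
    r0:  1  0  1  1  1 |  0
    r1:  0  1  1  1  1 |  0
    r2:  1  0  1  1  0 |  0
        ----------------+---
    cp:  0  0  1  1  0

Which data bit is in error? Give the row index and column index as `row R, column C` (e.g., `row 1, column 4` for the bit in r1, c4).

row 2, column 1

Recompute each row's even parity and compare to rp:
  r0: data parity 0, sent rp 0 → ok
  r1: data parity 0, sent rp 0 → ok
  r2: data parity 1, sent rp 0 → mismatch
Recompute each column's even parity and compare to cp:
  c0: data parity 0, sent cp 0 → ok
  c1: data parity 1, sent cp 0 → mismatch
  c2: data parity 1, sent cp 1 → ok
  c3: data parity 1, sent cp 1 → ok
  c4: data parity 0, sent cp 0 → ok
Exactly one row (r2) and one column (c1) fail → the flipped bit is at their intersection.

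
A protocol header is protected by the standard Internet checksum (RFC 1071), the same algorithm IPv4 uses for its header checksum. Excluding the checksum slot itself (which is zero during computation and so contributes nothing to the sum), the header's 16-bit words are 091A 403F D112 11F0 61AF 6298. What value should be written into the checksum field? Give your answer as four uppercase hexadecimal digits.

One's-complement addition (fold any carry out of bit 15 back into bit 0):
  0x091A + 0x403F = 0x04959
  0x4959 + 0xD112 = 0x11A6B → wrap carry → 0x1A6C
  0x1A6C + 0x11F0 = 0x02C5C
  0x2C5C + 0x61AF = 0x08E0B
  0x8E0B + 0x6298 = 0x0F0A3
One's-complement sum = 0xF0A3.
Checksum = ~0xF0A3 & 0xFFFF = 0x0F5C.

0F5C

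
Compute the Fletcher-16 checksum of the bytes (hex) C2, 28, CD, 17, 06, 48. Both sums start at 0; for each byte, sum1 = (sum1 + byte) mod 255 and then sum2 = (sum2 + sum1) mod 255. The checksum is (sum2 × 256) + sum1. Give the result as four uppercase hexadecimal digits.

Running sums (mod 255):
  after byte 0 (C2): sum1=194, sum2=194
  after byte 1 (28): sum1=234, sum2=173
  after byte 2 (CD): sum1=184, sum2=102
  after byte 3 (17): sum1=207, sum2=54
  after byte 4 (06): sum1=213, sum2=12
  after byte 5 (48): sum1=30, sum2=42
Checksum = sum2·256 + sum1 = 42·256 + 30 = 10782 = 0x2A1E.

2A1E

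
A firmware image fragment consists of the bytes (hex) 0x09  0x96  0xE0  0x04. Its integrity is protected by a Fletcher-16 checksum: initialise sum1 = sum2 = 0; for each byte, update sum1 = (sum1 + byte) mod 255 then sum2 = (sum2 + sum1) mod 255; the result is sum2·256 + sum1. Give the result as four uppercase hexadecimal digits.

AD84

Running sums (mod 255):
  after byte 0 (0x09): sum1=9, sum2=9
  after byte 1 (0x96): sum1=159, sum2=168
  after byte 2 (0xE0): sum1=128, sum2=41
  after byte 3 (0x04): sum1=132, sum2=173
Checksum = sum2·256 + sum1 = 173·256 + 132 = 44420 = 0xAD84.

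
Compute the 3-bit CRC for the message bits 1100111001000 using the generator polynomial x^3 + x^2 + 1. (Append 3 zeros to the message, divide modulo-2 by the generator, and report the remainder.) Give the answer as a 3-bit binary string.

011

Append 3 zeros: 1100111001000000. Divide by 1101 (XOR where the leading bit is 1):
  pos 0: 1100 XOR 1101 = 0001
  pos 3: 1111 XOR 1101 = 0010
  pos 5: 1000 XOR 1101 = 0101
  pos 6: 1011 XOR 1101 = 0110
  pos 7: 1100 XOR 1101 = 0001
  pos 10: 1000 XOR 1101 = 0101
  pos 11: 1010 XOR 1101 = 0111
  pos 12: 1110 XOR 1101 = 0011
Remainder (last 3 bits) = 011. This is the CRC / FCS.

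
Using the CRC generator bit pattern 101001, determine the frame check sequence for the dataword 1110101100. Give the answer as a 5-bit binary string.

Append 5 zeros: 111010110000000. Divide by 101001 (XOR where the leading bit is 1):
  pos 0: 111010 XOR 101001 = 010011
  pos 1: 100111 XOR 101001 = 001110
  pos 3: 111010 XOR 101001 = 010011
  pos 4: 100110 XOR 101001 = 001111
  pos 6: 111100 XOR 101001 = 010101
  pos 7: 101010 XOR 101001 = 000011
Remainder (last 5 bits) = 01100. This is the CRC / FCS.

01100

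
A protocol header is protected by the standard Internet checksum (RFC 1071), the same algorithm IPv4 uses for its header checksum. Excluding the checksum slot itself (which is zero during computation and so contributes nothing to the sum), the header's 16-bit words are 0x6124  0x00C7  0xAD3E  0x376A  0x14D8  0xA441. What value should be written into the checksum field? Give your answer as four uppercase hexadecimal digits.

0052

One's-complement addition (fold any carry out of bit 15 back into bit 0):
  0x6124 + 0x00C7 = 0x061EB
  0x61EB + 0xAD3E = 0x10F29 → wrap carry → 0x0F2A
  0x0F2A + 0x376A = 0x04694
  0x4694 + 0x14D8 = 0x05B6C
  0x5B6C + 0xA441 = 0x0FFAD
One's-complement sum = 0xFFAD.
Checksum = ~0xFFAD & 0xFFFF = 0x0052.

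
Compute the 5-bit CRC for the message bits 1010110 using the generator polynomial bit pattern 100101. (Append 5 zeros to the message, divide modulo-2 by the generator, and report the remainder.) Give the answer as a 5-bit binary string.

Append 5 zeros: 101011000000. Divide by 100101 (XOR where the leading bit is 1):
  pos 0: 101011 XOR 100101 = 001110
  pos 2: 111000 XOR 100101 = 011101
  pos 3: 111010 XOR 100101 = 011111
  pos 4: 111110 XOR 100101 = 011011
  pos 5: 110110 XOR 100101 = 010011
  pos 6: 100110 XOR 100101 = 000011
Remainder (last 5 bits) = 00011. This is the CRC / FCS.

00011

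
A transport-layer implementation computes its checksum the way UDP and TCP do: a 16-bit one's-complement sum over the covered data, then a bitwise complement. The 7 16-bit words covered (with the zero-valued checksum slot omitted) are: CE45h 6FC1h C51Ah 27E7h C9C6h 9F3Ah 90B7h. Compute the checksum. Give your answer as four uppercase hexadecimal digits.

DB3D

One's-complement addition (fold any carry out of bit 15 back into bit 0):
  0xCE45 + 0x6FC1 = 0x13E06 → wrap carry → 0x3E07
  0x3E07 + 0xC51A = 0x10321 → wrap carry → 0x0322
  0x0322 + 0x27E7 = 0x02B09
  0x2B09 + 0xC9C6 = 0x0F4CF
  0xF4CF + 0x9F3A = 0x19409 → wrap carry → 0x940A
  0x940A + 0x90B7 = 0x124C1 → wrap carry → 0x24C2
One's-complement sum = 0x24C2.
Checksum = ~0x24C2 & 0xFFFF = 0xDB3D.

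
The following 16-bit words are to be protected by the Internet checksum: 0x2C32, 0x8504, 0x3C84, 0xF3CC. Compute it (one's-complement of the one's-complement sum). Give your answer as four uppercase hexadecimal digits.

One's-complement addition (fold any carry out of bit 15 back into bit 0):
  0x2C32 + 0x8504 = 0x0B136
  0xB136 + 0x3C84 = 0x0EDBA
  0xEDBA + 0xF3CC = 0x1E186 → wrap carry → 0xE187
One's-complement sum = 0xE187.
Checksum = ~0xE187 & 0xFFFF = 0x1E78.

1E78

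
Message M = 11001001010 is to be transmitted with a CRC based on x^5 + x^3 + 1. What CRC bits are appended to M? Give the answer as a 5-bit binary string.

00010

Append 5 zeros: 1100100101000000. Divide by 101001 (XOR where the leading bit is 1):
  pos 0: 110010 XOR 101001 = 011011
  pos 1: 110110 XOR 101001 = 011111
  pos 2: 111111 XOR 101001 = 010110
  pos 3: 101100 XOR 101001 = 000101
  pos 6: 101100 XOR 101001 = 000101
  pos 9: 101000 XOR 101001 = 000001
Remainder (last 5 bits) = 00010. This is the CRC / FCS.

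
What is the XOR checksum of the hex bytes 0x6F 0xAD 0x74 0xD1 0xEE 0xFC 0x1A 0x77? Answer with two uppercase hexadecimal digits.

XOR the bytes together:
  start with 0x6F
  0x6F ⊕ 0xAD = 0xC2
  0xC2 ⊕ 0x74 = 0xB6
  0xB6 ⊕ 0xD1 = 0x67
  0x67 ⊕ 0xEE = 0x89
  0x89 ⊕ 0xFC = 0x75
  0x75 ⊕ 0x1A = 0x6F
  0x6F ⊕ 0x77 = 0x18

18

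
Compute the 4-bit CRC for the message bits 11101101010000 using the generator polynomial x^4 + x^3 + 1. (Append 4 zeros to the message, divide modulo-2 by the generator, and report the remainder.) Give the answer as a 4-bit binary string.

Append 4 zeros: 111011010100000000. Divide by 11001 (XOR where the leading bit is 1):
  pos 0: 11101 XOR 11001 = 00100
  pos 2: 10010 XOR 11001 = 01011
  pos 3: 10111 XOR 11001 = 01110
  pos 4: 11100 XOR 11001 = 00101
  pos 6: 10110 XOR 11001 = 01111
  pos 7: 11110 XOR 11001 = 00111
  pos 9: 11100 XOR 11001 = 00101
  pos 11: 10100 XOR 11001 = 01101
  pos 12: 11010 XOR 11001 = 00011
Remainder (last 4 bits) = 0110. This is the CRC / FCS.

0110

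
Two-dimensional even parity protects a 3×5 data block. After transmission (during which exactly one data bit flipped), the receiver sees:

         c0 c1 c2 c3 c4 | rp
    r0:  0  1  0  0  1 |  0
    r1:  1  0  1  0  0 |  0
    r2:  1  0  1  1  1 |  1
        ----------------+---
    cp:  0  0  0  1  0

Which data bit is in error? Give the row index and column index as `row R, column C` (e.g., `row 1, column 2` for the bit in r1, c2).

row 2, column 1

Recompute each row's even parity and compare to rp:
  r0: data parity 0, sent rp 0 → ok
  r1: data parity 0, sent rp 0 → ok
  r2: data parity 0, sent rp 1 → mismatch
Recompute each column's even parity and compare to cp:
  c0: data parity 0, sent cp 0 → ok
  c1: data parity 1, sent cp 0 → mismatch
  c2: data parity 0, sent cp 0 → ok
  c3: data parity 1, sent cp 1 → ok
  c4: data parity 0, sent cp 0 → ok
Exactly one row (r2) and one column (c1) fail → the flipped bit is at their intersection.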